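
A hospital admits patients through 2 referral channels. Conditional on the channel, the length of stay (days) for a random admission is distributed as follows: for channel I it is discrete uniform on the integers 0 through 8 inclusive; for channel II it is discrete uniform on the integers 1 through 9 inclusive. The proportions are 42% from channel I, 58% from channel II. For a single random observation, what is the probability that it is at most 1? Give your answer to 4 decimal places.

Conditional on each channel, P(X ≤ 1): I: 0.222222; II: 0.111111.
By total probability, P(X ≤ 1) = 0.42·0.222222 + 0.58·0.111111 = 0.157778.

0.1578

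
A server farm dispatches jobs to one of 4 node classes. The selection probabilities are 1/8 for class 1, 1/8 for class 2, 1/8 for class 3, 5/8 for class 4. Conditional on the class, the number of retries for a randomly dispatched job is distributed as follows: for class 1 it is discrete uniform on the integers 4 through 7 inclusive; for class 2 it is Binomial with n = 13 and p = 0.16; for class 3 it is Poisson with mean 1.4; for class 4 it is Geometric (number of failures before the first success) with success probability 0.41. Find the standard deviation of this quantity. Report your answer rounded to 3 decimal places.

Per component, 1: μ=5.5, E[X²]=31.5; 2: μ=2.08, E[X²]=6.0736; 3: μ=1.4, E[X²]=3.36; 4: μ=1.43902, E[X²]=5.58061.
E[X] = 0.125·5.5 + 0.125·2.08 + 0.125·1.4 + 0.625·1.43902 = 2.02189.
E[X²] = 0.125·31.5 + 0.125·6.0736 + 0.125·3.36 + 0.625·5.58061 = 8.60458.
Var(X) = E[X²] − (E[X])² = 8.60458 − 4.08804 = 4.51654.
SD(X) = √4.51654 = 2.12522.

2.125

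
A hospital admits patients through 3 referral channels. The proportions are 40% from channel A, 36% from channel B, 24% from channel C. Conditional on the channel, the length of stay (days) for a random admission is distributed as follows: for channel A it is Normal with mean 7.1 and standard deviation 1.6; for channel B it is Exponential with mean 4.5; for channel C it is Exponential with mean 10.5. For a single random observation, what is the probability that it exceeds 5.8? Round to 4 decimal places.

0.5540

Conditional on each channel, P(X > 5.8): A: 0.791748; B: 0.275577; C: 0.575578.
By total probability, P(X > 5.8) = 0.4·0.791748 + 0.36·0.275577 + 0.24·0.575578 = 0.554045.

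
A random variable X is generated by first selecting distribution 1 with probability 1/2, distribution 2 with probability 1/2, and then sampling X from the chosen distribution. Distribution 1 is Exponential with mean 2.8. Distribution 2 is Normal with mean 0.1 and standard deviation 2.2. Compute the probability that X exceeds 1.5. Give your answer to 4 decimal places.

Conditional on each component, P(X > 1.5): 1: 0.585251; 2: 0.26227.
By total probability, P(X > 1.5) = 0.5·0.585251 + 0.5·0.26227 = 0.42376.

0.4238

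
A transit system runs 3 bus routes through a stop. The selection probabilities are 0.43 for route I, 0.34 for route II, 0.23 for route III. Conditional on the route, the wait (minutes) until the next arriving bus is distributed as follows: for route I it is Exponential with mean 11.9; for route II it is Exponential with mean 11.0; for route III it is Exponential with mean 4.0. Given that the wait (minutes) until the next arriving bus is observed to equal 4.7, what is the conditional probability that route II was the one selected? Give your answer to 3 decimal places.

Likelihoods f(4.7 | ·): I: 0.0566141; II: 0.0592987; III: 0.0772047.
Posterior ∝ prior × likelihood. Numerator for II: 0.34·0.0592987 = 0.0201616.
Normalizing constant: 0.43·0.0566141 + 0.34·0.0592987 + 0.23·0.0772047 = 0.0622627.
P(II | observation) = 0.0201616 / 0.0622627 = 0.323814.

0.324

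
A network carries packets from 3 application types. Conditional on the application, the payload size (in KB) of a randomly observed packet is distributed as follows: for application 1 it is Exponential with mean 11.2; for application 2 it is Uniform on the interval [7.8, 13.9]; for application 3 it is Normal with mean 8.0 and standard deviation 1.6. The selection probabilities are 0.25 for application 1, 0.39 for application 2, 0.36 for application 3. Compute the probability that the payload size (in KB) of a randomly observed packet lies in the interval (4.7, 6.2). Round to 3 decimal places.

0.060

Conditional on each application, P(4.7 < X < 6.2): 1: 0.0823886; 2: 0; 3: 0.110714.
By total probability, P(4.7 < X < 6.2) = 0.25·0.0823886 + 0.39·0 + 0.36·0.110714 = 0.0604543.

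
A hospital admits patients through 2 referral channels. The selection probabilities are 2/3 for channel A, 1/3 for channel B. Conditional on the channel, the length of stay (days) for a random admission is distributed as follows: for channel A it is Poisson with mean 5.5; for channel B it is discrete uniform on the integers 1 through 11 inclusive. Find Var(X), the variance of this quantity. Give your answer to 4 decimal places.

Per component, A: μ=5.5, E[X²]=35.75; B: μ=6, E[X²]=46.
E[X] = 0.666667·5.5 + 0.333333·6 = 5.66667.
E[X²] = 0.666667·35.75 + 0.333333·46 = 39.1667.
Var(X) = E[X²] − (E[X])² = 39.1667 − 32.1111 = 7.05556.

7.0556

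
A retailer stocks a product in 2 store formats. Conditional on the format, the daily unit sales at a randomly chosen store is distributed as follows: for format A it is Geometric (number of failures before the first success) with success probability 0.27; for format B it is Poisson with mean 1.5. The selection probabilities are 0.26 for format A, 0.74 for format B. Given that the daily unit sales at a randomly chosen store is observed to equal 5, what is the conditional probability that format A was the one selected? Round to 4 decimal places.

0.5821

Likelihoods P(X=5 | ·): A: 0.0559729; B: 0.01412.
Posterior ∝ prior × likelihood. Numerator for A: 0.26·0.0559729 = 0.014553.
Normalizing constant: 0.26·0.0559729 + 0.74·0.01412 = 0.0250017.
P(A | observation) = 0.014553 / 0.0250017 = 0.582078.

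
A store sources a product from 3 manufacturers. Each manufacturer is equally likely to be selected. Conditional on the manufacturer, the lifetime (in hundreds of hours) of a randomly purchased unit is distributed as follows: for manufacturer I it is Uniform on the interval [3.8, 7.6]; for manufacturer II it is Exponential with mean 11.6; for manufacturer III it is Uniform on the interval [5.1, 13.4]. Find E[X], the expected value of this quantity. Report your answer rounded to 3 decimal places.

Component means — I: 5.7; II: 11.6; III: 9.25.
E[X] = 0.333333·5.7 + 0.333333·11.6 + 0.333333·9.25 = 8.85.

8.850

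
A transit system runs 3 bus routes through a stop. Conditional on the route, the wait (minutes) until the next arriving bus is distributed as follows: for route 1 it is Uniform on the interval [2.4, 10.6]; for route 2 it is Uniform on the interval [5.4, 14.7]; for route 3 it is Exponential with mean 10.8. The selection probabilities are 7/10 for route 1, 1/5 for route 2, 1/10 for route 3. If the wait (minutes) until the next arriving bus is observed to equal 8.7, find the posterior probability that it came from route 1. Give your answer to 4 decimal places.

Likelihoods f(8.7 | ·): 1: 0.121951; 2: 0.107527; 3: 0.041374.
Posterior ∝ prior × likelihood. Numerator for 1: 0.7·0.121951 = 0.0853659.
Normalizing constant: 0.7·0.121951 + 0.2·0.107527 + 0.1·0.041374 = 0.111009.
P(1 | observation) = 0.0853659 / 0.111009 = 0.769002.

0.7690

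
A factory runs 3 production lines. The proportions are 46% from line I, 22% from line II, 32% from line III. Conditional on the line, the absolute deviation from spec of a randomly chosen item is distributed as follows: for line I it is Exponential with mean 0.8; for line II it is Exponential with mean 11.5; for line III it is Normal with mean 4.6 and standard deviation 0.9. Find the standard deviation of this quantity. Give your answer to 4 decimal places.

6.8346

Per component, I: μ=0.8, E[X²]=1.28; II: μ=11.5, E[X²]=264.5; III: μ=4.6, E[X²]=21.97.
E[X] = 0.46·0.8 + 0.22·11.5 + 0.32·4.6 = 4.37.
E[X²] = 0.46·1.28 + 0.22·264.5 + 0.32·21.97 = 65.8092.
Var(X) = E[X²] − (E[X])² = 65.8092 − 19.0969 = 46.7123.
SD(X) = √46.7123 = 6.83464.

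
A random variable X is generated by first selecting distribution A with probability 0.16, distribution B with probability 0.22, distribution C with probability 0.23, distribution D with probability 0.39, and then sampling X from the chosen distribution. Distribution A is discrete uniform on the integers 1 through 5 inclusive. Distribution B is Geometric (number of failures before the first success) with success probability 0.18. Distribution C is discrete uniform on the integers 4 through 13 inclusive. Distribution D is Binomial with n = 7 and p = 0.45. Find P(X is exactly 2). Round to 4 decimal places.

Conditional on each component, P(X = 2): A: 0.2; B: 0.121032; C: 0; D: 0.214022.
By total probability, P(X = 2) = 0.16·0.2 + 0.22·0.121032 + 0.23·0 + 0.39·0.214022 = 0.142095.

0.1421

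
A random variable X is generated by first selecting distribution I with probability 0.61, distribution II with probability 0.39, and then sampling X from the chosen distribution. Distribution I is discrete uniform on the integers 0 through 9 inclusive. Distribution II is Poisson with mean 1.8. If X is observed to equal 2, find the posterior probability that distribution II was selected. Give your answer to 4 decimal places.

Likelihoods P(X=2 | ·): I: 0.1; II: 0.267784.
Posterior ∝ prior × likelihood. Numerator for II: 0.39·0.267784 = 0.104436.
Normalizing constant: 0.61·0.1 + 0.39·0.267784 = 0.165436.
P(II | observation) = 0.104436 / 0.165436 = 0.631277.

0.6313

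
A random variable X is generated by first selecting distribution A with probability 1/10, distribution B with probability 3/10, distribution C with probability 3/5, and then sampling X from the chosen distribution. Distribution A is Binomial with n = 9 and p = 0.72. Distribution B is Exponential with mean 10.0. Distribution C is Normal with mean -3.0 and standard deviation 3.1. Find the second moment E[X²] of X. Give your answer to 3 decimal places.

For each component E[X²] = Var + (mean)², giving A: 43.8048; B: 200; C: 18.61.
Overall E[X²] = 0.1·43.8048 + 0.3·200 + 0.6·18.61 = 75.5465.

75.546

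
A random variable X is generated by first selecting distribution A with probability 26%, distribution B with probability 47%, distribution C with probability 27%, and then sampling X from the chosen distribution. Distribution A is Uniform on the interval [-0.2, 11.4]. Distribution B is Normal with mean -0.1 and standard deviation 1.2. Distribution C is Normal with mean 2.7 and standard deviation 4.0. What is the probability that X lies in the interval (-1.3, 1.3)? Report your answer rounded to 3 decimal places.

Conditional on each component, P(-1.3 < X < 1.3): A: 0.12931; B: 0.719672; C: 0.204514.
By total probability, P(-1.3 < X < 1.3) = 0.26·0.12931 + 0.47·0.719672 + 0.27·0.204514 = 0.427085.

0.427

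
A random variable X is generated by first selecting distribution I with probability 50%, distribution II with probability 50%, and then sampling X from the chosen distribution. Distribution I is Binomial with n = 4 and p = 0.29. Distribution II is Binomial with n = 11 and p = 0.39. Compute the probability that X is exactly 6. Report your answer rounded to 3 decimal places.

Conditional on each component, P(X = 6): I: 0; II: 0.137303.
By total probability, P(X = 6) = 0.5·0 + 0.5·0.137303 = 0.0686513.

0.069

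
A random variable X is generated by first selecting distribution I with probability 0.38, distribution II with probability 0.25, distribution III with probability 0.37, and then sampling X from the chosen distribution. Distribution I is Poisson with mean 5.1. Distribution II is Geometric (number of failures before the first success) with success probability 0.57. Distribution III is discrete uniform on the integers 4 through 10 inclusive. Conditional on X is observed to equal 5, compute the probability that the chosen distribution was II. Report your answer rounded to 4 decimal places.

0.0172

Likelihoods P(X=5 | ·): I: 0.175294; II: 0.00837948; III: 0.142857.
Posterior ∝ prior × likelihood. Numerator for II: 0.25·0.00837948 = 0.00209487.
Normalizing constant: 0.38·0.175294 + 0.25·0.00837948 + 0.37·0.142857 = 0.121564.
P(II | observation) = 0.00209487 / 0.121564 = 0.0172327.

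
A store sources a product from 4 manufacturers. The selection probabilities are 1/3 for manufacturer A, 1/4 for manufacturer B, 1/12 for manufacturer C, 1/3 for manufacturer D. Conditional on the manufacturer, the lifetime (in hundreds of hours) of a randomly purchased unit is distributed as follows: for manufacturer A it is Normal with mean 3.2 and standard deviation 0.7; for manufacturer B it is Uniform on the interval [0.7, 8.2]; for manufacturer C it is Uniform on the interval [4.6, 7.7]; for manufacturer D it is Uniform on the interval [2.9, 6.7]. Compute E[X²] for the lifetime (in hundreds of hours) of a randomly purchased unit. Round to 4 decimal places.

For each component E[X²] = Var + (mean)², giving A: 10.73; B: 24.49; C: 38.6233; D: 24.2433.
Overall E[X²] = 0.333333·10.73 + 0.25·24.49 + 0.0833333·38.6233 + 0.333333·24.2433 = 20.9989.

20.9989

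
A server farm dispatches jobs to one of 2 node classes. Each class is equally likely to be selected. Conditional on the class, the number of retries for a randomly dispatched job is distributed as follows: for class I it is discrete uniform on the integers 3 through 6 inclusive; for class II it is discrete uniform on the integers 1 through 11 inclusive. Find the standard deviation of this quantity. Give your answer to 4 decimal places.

Per component, I: μ=4.5, E[X²]=21.5; II: μ=6, E[X²]=46.
E[X] = 0.5·4.5 + 0.5·6 = 5.25.
E[X²] = 0.5·21.5 + 0.5·46 = 33.75.
Var(X) = E[X²] − (E[X])² = 33.75 − 27.5625 = 6.1875.
SD(X) = √6.1875 = 2.48747.

2.4875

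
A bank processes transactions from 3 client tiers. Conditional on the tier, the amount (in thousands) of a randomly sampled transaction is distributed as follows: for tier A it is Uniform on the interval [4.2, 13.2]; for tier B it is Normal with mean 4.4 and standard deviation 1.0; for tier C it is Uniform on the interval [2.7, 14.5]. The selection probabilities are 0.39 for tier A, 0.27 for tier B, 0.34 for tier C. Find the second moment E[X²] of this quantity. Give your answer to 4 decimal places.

For each component E[X²] = Var + (mean)², giving A: 82.44; B: 20.36; C: 85.5633.
Overall E[X²] = 0.39·82.44 + 0.27·20.36 + 0.34·85.5633 = 66.7403.

66.7403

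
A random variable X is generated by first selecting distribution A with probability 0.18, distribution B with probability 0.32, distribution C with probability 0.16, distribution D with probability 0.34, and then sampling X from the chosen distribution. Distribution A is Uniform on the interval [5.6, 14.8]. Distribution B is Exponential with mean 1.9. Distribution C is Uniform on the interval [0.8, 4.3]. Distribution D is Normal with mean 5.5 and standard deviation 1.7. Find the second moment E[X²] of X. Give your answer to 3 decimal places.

34.779

For each component E[X²] = Var + (mean)², giving A: 111.093; B: 7.22; C: 7.52333; D: 33.14.
Overall E[X²] = 0.18·111.093 + 0.32·7.22 + 0.16·7.52333 + 0.34·33.14 = 34.7785.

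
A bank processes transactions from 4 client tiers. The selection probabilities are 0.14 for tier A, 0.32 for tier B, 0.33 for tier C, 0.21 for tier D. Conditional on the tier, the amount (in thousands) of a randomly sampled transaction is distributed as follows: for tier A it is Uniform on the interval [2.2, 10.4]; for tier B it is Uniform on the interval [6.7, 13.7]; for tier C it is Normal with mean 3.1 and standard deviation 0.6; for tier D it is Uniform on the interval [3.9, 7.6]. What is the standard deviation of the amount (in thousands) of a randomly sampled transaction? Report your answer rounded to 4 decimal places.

3.2793

Per component, A: μ=6.3, E[X²]=45.2933; B: μ=10.2, E[X²]=108.123; C: μ=3.1, E[X²]=9.97; D: μ=5.75, E[X²]=34.2033.
E[X] = 0.14·6.3 + 0.32·10.2 + 0.33·3.1 + 0.21·5.75 = 6.3765.
E[X²] = 0.14·45.2933 + 0.32·108.123 + 0.33·9.97 + 0.21·34.2033 = 51.4133.
Var(X) = E[X²] − (E[X])² = 51.4133 − 40.6598 = 10.7536.
SD(X) = √10.7536 = 3.27927.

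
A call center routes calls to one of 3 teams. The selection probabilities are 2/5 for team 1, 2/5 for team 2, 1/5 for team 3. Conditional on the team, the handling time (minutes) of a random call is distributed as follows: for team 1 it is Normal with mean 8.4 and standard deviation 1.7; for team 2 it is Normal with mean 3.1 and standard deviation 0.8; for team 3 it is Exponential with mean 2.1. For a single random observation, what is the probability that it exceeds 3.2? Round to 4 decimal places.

0.6232

Conditional on each team, P(X > 3.2): 1: 0.998889; 2: 0.450262; 3: 0.21788.
By total probability, P(X > 3.2) = 0.4·0.998889 + 0.4·0.450262 + 0.2·0.21788 = 0.623236.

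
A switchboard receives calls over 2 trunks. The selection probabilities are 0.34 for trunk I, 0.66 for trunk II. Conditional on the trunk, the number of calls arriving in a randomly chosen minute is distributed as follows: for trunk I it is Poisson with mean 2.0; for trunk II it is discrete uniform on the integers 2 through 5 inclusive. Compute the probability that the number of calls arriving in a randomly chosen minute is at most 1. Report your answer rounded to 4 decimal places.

0.1380

Conditional on each trunk, P(X ≤ 1): I: 0.406006; II: 0.
By total probability, P(X ≤ 1) = 0.34·0.406006 + 0.66·0 = 0.138042.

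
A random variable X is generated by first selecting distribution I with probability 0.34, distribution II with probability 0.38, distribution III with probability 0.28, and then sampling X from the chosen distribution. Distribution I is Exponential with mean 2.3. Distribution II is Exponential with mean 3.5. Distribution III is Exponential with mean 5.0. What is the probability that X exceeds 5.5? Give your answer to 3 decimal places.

0.203

Conditional on each component, P(X > 5.5): I: 0.0915102; II: 0.207748; III: 0.332871.
By total probability, P(X > 5.5) = 0.34·0.0915102 + 0.38·0.207748 + 0.28·0.332871 = 0.203262.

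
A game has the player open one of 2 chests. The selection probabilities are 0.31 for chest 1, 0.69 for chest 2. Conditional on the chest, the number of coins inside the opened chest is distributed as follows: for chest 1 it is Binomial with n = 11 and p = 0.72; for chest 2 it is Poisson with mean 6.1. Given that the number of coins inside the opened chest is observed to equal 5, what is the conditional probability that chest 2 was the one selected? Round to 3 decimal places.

Likelihoods P(X=5 | ·): 1: 0.0430777; 2: 0.15786.
Posterior ∝ prior × likelihood. Numerator for 2: 0.69·0.15786 = 0.108923.
Normalizing constant: 0.31·0.0430777 + 0.69·0.15786 = 0.122277.
P(2 | observation) = 0.108923 / 0.122277 = 0.890789.

0.891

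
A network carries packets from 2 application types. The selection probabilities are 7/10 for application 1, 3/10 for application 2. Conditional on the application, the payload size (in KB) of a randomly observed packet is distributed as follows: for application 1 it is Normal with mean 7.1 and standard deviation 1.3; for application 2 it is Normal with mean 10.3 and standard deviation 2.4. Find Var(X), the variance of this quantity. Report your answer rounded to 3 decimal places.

Per component, 1: μ=7.1, E[X²]=52.1; 2: μ=10.3, E[X²]=111.85.
E[X] = 0.7·7.1 + 0.3·10.3 = 8.06.
E[X²] = 0.7·52.1 + 0.3·111.85 = 70.025.
Var(X) = E[X²] − (E[X])² = 70.025 − 64.9636 = 5.0614.

5.061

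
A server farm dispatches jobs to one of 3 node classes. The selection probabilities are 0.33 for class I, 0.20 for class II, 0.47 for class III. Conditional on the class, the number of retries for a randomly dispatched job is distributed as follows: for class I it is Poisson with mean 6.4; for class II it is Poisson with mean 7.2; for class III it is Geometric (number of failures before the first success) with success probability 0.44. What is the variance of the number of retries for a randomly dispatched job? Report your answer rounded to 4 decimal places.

12.3336

Per component, I: μ=6.4, E[X²]=47.36; II: μ=7.2, E[X²]=59.04; III: μ=1.27273, E[X²]=4.5124.
E[X] = 0.33·6.4 + 0.2·7.2 + 0.47·1.27273 = 4.15018.
E[X²] = 0.33·47.36 + 0.2·59.04 + 0.47·4.5124 = 29.5576.
Var(X) = E[X²] − (E[X])² = 29.5576 − 17.224 = 12.3336.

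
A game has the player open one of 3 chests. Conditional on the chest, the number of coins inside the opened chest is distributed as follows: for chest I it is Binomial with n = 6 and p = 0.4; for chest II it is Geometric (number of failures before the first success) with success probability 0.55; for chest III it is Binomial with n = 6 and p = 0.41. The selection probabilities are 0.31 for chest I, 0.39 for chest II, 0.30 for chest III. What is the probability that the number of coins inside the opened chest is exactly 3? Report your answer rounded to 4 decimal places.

Conditional on each chest, P(X = 3): I: 0.27648; II: 0.0501187; III: 0.283099.
By total probability, P(X = 3) = 0.31·0.27648 + 0.39·0.0501187 + 0.3·0.283099 = 0.190185.

0.1902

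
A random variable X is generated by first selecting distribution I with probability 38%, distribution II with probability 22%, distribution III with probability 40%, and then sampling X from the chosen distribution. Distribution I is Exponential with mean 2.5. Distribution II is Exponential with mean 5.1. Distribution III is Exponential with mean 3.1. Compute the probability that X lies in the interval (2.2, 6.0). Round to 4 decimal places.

0.3372

Conditional on each component, P(2.2 < X < 6.0): I: 0.324065; II: 0.341252; III: 0.347448.
By total probability, P(2.2 < X < 6.0) = 0.38·0.324065 + 0.22·0.341252 + 0.4·0.347448 = 0.337199.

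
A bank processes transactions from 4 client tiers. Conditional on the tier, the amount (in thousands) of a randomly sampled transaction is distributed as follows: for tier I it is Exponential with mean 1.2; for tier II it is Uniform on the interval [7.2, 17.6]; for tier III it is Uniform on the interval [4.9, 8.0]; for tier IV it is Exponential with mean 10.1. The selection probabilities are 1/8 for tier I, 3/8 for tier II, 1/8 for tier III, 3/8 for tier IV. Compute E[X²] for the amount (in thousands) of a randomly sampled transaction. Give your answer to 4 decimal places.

143.2079

For each component E[X²] = Var + (mean)², giving I: 2.88; II: 162.773; III: 42.4033; IV: 204.02.
Overall E[X²] = 0.125·2.88 + 0.375·162.773 + 0.125·42.4033 + 0.375·204.02 = 143.208.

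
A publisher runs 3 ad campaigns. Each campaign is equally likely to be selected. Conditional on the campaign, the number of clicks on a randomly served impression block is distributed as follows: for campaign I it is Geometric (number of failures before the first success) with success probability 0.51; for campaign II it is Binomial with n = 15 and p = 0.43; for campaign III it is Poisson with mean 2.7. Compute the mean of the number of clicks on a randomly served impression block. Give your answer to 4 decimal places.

3.3703

Component means — I: 0.960784; II: 6.45; III: 2.7.
E[X] = 0.333333·0.960784 + 0.333333·6.45 + 0.333333·2.7 = 3.37026.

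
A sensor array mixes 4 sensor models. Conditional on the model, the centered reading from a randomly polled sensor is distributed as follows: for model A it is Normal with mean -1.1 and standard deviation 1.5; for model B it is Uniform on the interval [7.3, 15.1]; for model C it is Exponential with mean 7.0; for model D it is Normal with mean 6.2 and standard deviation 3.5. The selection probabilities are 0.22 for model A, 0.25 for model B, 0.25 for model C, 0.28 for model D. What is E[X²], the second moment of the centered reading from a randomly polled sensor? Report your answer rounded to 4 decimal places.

72.0819

For each component E[X²] = Var + (mean)², giving A: 3.46; B: 130.51; C: 98; D: 50.69.
Overall E[X²] = 0.22·3.46 + 0.25·130.51 + 0.25·98 + 0.28·50.69 = 72.0819.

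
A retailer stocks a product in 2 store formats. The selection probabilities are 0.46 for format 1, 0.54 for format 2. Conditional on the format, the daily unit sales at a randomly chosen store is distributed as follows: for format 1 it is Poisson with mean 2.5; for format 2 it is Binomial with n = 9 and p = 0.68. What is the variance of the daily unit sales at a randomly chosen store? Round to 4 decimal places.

Per component, 1: μ=2.5, E[X²]=8.75; 2: μ=6.12, E[X²]=39.4128.
E[X] = 0.46·2.5 + 0.54·6.12 = 4.4548.
E[X²] = 0.46·8.75 + 0.54·39.4128 = 25.3079.
Var(X) = E[X²] − (E[X])² = 25.3079 − 19.8452 = 5.46267.

5.4627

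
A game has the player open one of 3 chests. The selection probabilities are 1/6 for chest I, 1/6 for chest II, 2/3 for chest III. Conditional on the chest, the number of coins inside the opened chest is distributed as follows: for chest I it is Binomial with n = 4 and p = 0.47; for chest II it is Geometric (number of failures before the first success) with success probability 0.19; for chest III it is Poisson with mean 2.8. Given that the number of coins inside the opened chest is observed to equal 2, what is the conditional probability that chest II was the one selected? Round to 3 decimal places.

Likelihoods P(X=2 | ·): I: 0.372305; II: 0.124659; III: 0.238375.
Posterior ∝ prior × likelihood. Numerator for II: 0.166667·0.124659 = 0.0207765.
Normalizing constant: 0.166667·0.372305 + 0.166667·0.124659 + 0.666667·0.238375 = 0.241744.
P(II | observation) = 0.0207765 / 0.241744 = 0.0859441.

0.086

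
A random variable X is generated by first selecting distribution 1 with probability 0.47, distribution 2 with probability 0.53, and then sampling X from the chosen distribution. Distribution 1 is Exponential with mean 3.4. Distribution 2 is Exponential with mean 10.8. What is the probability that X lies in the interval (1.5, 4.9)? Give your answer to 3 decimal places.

0.316

Conditional on each component, P(1.5 < X < 4.9): 1: 0.40663; 2: 0.235054.
By total probability, P(1.5 < X < 4.9) = 0.47·0.40663 + 0.53·0.235054 = 0.315695.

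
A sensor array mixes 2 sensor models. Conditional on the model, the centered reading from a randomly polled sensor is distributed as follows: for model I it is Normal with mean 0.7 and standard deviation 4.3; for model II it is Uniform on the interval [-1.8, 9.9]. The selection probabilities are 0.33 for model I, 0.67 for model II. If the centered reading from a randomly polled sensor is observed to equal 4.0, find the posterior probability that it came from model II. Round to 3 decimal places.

Likelihoods f(4.0 | ·): I: 0.0691113; II: 0.0854701.
Posterior ∝ prior × likelihood. Numerator for II: 0.67·0.0854701 = 0.057265.
Normalizing constant: 0.33·0.0691113 + 0.67·0.0854701 = 0.0800717.
P(II | observation) = 0.057265 / 0.0800717 = 0.715171.

0.715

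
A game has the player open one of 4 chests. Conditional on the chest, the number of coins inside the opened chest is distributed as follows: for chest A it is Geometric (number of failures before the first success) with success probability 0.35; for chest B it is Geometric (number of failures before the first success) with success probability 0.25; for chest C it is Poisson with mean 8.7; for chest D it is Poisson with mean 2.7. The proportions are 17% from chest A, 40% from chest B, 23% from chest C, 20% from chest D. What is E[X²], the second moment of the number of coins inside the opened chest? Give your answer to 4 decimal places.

For each component E[X²] = Var + (mean)², giving A: 8.7551; B: 21; C: 84.39; D: 9.99.
Overall E[X²] = 0.17·8.7551 + 0.4·21 + 0.23·84.39 + 0.2·9.99 = 31.2961.

31.2961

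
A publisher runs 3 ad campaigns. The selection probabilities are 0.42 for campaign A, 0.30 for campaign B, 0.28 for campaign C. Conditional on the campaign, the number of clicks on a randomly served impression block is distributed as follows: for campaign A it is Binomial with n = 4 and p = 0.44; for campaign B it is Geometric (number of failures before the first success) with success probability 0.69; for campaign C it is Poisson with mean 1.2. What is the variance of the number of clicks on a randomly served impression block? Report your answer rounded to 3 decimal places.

Per component, A: μ=1.76, E[X²]=4.0832; B: μ=0.449275, E[X²]=0.852972; C: μ=1.2, E[X²]=2.64.
E[X] = 0.42·1.76 + 0.3·0.449275 + 0.28·1.2 = 1.20998.
E[X²] = 0.42·4.0832 + 0.3·0.852972 + 0.28·2.64 = 2.71004.
Var(X) = E[X²] − (E[X])² = 2.71004 − 1.46406 = 1.24598.

1.246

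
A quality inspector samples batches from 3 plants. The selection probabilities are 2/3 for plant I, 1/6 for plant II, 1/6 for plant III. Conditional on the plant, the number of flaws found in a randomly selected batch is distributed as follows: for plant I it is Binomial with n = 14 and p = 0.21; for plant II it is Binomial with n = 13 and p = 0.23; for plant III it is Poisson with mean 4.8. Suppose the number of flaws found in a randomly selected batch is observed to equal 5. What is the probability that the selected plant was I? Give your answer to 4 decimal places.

Likelihoods P(X=5 | ·): I: 0.0979951; II: 0.102363; III: 0.174748.
Posterior ∝ prior × likelihood. Numerator for I: 0.666667·0.0979951 = 0.0653301.
Normalizing constant: 0.666667·0.0979951 + 0.166667·0.102363 + 0.166667·0.174748 = 0.111515.
P(I | observation) = 0.0653301 / 0.111515 = 0.58584.

0.5858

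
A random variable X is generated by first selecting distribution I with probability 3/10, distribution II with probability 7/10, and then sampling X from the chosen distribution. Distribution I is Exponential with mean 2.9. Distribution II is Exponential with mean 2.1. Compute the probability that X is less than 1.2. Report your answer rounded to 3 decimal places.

0.406

Conditional on each component, P(X < 1.2): I: 0.338862; II: 0.435282.
By total probability, P(X < 1.2) = 0.3·0.338862 + 0.7·0.435282 = 0.406356.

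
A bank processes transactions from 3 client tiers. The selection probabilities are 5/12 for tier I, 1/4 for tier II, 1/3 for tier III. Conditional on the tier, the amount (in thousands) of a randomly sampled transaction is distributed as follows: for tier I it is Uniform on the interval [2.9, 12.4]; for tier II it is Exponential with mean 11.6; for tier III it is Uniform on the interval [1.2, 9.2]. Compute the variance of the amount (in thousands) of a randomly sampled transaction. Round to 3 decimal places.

44.424

Per component, I: μ=7.65, E[X²]=66.0433; II: μ=11.6, E[X²]=269.12; III: μ=5.2, E[X²]=32.3733.
E[X] = 0.416667·7.65 + 0.25·11.6 + 0.333333·5.2 = 7.82083.
E[X²] = 0.416667·66.0433 + 0.25·269.12 + 0.333333·32.3733 = 105.589.
Var(X) = E[X²] − (E[X])² = 105.589 − 61.1654 = 44.4237.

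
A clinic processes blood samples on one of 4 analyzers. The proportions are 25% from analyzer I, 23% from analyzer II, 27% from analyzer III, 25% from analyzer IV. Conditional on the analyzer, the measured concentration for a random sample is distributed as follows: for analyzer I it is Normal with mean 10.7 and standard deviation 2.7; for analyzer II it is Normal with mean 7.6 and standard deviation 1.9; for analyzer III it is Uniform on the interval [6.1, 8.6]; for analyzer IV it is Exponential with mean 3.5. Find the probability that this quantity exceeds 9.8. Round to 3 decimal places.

Conditional on each analyzer, P(X > 9.8): I: 0.630559; II: 0.123453; III: 0; IV: 0.0608101.
By total probability, P(X > 9.8) = 0.25·0.630559 + 0.23·0.123453 + 0.27·0 + 0.25·0.0608101 = 0.201236.

0.201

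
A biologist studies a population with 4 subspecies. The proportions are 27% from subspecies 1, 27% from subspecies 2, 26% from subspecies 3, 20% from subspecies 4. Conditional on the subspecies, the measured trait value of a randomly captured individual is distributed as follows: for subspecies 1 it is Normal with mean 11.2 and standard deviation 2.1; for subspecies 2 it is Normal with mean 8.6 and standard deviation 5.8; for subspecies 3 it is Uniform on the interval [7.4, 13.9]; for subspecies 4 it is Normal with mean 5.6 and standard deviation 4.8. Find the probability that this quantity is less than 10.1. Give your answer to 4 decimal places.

Conditional on each subspecies, P(X < 10.1): 1: 0.300206; 2: 0.602036; 3: 0.415385; 4: 0.825749.
By total probability, P(X < 10.1) = 0.27·0.300206 + 0.27·0.602036 + 0.26·0.415385 + 0.2·0.825749 = 0.516755.

0.5168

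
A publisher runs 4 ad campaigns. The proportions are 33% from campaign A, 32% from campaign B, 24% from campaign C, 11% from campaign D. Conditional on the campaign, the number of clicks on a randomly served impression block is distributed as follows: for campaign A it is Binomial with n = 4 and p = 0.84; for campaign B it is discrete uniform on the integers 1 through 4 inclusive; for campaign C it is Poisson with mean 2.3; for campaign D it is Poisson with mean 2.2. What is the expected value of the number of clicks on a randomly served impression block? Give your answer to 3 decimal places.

Component means — A: 3.36; B: 2.5; C: 2.3; D: 2.2.
E[X] = 0.33·3.36 + 0.32·2.5 + 0.24·2.3 + 0.11·2.2 = 2.7028.

2.703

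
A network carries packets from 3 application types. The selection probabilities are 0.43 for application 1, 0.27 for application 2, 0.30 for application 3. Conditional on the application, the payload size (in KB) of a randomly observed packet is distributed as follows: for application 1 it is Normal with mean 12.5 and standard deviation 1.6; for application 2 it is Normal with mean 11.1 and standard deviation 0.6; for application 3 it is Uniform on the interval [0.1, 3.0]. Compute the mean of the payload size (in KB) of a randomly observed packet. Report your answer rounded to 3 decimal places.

8.837

Component means — 1: 12.5; 2: 11.1; 3: 1.55.
E[X] = 0.43·12.5 + 0.27·11.1 + 0.3·1.55 = 8.837.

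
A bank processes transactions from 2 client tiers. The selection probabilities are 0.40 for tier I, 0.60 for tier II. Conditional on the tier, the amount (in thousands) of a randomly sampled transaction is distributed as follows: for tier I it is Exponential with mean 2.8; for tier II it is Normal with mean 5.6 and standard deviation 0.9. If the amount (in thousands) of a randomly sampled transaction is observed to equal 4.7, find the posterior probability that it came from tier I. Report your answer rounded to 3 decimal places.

0.142

Likelihoods f(4.7 | ·): I: 0.0666573; II: 0.268856.
Posterior ∝ prior × likelihood. Numerator for I: 0.4·0.0666573 = 0.0266629.
Normalizing constant: 0.4·0.0666573 + 0.6·0.268856 = 0.187977.
P(I | observation) = 0.0266629 / 0.187977 = 0.141842.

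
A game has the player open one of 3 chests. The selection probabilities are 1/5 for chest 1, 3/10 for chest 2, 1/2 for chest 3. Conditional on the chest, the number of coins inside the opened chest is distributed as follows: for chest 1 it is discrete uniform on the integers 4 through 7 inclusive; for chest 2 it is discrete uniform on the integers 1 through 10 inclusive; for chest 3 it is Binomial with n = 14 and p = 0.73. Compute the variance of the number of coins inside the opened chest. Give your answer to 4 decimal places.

9.6743

Per component, 1: μ=5.5, E[X²]=31.5; 2: μ=5.5, E[X²]=38.5; 3: μ=10.22, E[X²]=107.208.
E[X] = 0.2·5.5 + 0.3·5.5 + 0.5·10.22 = 7.86.
E[X²] = 0.2·31.5 + 0.3·38.5 + 0.5·107.208 = 71.4539.
Var(X) = E[X²] − (E[X])² = 71.4539 − 61.7796 = 9.6743.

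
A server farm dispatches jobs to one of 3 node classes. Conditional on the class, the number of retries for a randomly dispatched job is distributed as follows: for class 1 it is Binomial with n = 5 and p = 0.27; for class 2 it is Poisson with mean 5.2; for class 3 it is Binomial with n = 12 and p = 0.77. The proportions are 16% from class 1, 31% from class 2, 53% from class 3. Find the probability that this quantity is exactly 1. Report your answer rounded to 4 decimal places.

Conditional on each class, P(X = 1): 1: 0.383376; 2: 0.0286861; 3: 8.80396e-07.
By total probability, P(X = 1) = 0.16·0.383376 + 0.31·0.0286861 + 0.53·8.80396e-07 = 0.0702334.

0.0702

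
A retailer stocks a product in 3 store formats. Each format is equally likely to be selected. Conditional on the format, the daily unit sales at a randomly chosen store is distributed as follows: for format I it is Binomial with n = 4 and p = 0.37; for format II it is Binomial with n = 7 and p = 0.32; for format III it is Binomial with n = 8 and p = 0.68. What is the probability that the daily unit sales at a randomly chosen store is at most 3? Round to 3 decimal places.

Conditional on each format, P(X ≤ 3): I: 0.981258; II: 0.846566; III: 0.0749644.
By total probability, P(X ≤ 3) = 0.333333·0.981258 + 0.333333·0.846566 + 0.333333·0.0749644 = 0.634263.

0.634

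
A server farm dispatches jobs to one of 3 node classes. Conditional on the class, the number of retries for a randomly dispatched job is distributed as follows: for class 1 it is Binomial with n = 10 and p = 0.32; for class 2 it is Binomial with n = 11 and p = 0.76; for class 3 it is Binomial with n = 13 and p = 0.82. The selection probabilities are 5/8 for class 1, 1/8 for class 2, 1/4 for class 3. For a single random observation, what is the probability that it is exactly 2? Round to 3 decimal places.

Conditional on each class, P(X = 2): 1: 0.210661; 2: 8.39249e-05; 3: 3.3707e-07.
By total probability, P(X = 2) = 0.625·0.210661 + 0.125·8.39249e-05 + 0.25·3.3707e-07 = 0.131674.

0.132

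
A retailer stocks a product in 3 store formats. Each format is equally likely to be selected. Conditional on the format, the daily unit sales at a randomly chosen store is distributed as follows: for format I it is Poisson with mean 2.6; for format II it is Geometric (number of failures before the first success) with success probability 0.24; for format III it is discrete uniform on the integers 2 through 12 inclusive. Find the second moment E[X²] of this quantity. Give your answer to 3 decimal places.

30.527

For each component E[X²] = Var + (mean)², giving I: 9.36; II: 23.2222; III: 59.
Overall E[X²] = 0.333333·9.36 + 0.333333·23.2222 + 0.333333·59 = 30.5274.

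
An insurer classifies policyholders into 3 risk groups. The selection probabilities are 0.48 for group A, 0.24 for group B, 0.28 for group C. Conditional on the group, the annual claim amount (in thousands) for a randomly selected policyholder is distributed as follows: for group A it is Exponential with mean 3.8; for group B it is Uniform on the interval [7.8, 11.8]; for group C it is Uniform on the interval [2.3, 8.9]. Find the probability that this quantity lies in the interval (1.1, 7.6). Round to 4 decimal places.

0.5192

Conditional on each group, P(1.1 < X < 7.6): A: 0.613322; B: 0; C: 0.80303.
By total probability, P(1.1 < X < 7.6) = 0.48·0.613322 + 0.24·0 + 0.28·0.80303 = 0.519243.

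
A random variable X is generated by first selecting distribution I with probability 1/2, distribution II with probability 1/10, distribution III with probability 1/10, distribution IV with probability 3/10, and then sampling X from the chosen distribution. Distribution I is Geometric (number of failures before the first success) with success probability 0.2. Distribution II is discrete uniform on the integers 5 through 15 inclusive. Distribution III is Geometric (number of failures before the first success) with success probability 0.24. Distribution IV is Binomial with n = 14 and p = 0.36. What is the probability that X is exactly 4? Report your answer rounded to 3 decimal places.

0.107

Conditional on each component, P(X = 4): I: 0.08192; II: 0; III: 0.0800692; IV: 0.19384.
By total probability, P(X = 4) = 0.5·0.08192 + 0.1·0 + 0.1·0.0800692 + 0.3·0.19384 = 0.107119.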